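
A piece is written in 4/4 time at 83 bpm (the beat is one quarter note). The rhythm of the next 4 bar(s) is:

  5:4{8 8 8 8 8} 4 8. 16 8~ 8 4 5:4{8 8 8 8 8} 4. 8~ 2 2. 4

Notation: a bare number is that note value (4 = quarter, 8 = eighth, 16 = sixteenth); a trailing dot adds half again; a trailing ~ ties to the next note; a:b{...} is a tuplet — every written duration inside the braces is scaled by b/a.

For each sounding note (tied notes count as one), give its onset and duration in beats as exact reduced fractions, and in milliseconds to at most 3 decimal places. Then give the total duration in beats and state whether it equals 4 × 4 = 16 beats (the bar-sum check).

1) 0.0ms=0b +289.157ms=2/5b
2) 289.157ms=2/5b +289.157ms=2/5b
3) 578.313ms=4/5b +289.157ms=2/5b
4) 867.47ms=6/5b +289.157ms=2/5b
5) 1156.627ms=8/5b +289.157ms=2/5b
6) 1445.783ms=2b +722.892ms=1b
7) 2168.675ms=3b +542.169ms=3/4b
8) 2710.843ms=15/4b +180.723ms=1/4b
9) 2891.566ms=4b +722.892ms=1b
10) 3614.458ms=5b +722.892ms=1b
11) 4337.349ms=6b +289.157ms=2/5b
12) 4626.506ms=32/5b +289.157ms=2/5b
13) 4915.663ms=34/5b +289.157ms=2/5b
14) 5204.819ms=36/5b +289.157ms=2/5b
15) 5493.976ms=38/5b +289.157ms=2/5b
16) 5783.133ms=8b +1084.337ms=3/2b
17) 6867.47ms=19/2b +1807.229ms=5/2b
18) 8674.699ms=12b +2168.675ms=3b
19) 10843.373ms=15b +722.892ms=1b
Σ=16b of 16 (83bpm 4/4) — PASS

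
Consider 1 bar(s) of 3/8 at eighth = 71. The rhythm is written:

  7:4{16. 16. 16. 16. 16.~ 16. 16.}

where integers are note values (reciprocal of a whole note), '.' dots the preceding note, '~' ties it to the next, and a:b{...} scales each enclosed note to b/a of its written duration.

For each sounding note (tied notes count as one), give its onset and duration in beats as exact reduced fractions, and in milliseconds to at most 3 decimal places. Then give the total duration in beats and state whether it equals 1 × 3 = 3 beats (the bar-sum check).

1) 0.0ms=0b +362.173ms=3/7b
2) 362.173ms=3/7b +362.173ms=3/7b
3) 724.346ms=6/7b +362.173ms=3/7b
4) 1086.519ms=9/7b +362.173ms=3/7b
5) 1448.692ms=12/7b +724.346ms=6/7b
6) 2173.038ms=18/7b +362.173ms=3/7b
Σ=3b of 3 (71bpm 3/8) — PASS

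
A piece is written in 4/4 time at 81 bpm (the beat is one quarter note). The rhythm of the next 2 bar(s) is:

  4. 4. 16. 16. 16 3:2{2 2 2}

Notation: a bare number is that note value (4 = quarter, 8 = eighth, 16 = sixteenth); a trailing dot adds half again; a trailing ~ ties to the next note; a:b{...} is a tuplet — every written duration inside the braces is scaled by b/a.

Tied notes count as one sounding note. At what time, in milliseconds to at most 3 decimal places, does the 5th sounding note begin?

1. 0.0ms @ 0 + 1111.111ms (3/2)
2. 1111.111ms @ 3/2 + 1111.111ms (3/2)
3. 2222.222ms @ 3 + 277.778ms (3/8)
4. 2500.0ms @ 27/8 + 277.778ms (3/8)
5. 2777.778ms @ 15/4 + 185.185ms (1/4)
6. 2962.963ms @ 4 + 987.654ms (4/3)
7. 3950.617ms @ 16/3 + 987.654ms (4/3)
8. 4938.272ms @ 20/3 + 987.654ms (4/3)

note 5 onset = 15/4b = 2777.778ms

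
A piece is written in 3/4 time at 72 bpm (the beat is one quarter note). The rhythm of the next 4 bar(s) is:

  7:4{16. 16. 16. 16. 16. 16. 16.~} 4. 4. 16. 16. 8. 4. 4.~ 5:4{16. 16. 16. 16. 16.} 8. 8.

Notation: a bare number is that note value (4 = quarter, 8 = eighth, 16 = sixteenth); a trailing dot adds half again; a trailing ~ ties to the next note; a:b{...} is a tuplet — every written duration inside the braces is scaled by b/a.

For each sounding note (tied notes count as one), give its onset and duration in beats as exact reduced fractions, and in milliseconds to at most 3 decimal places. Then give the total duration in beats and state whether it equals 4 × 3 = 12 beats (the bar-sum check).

1) 0.0ms=0b +178.571ms=3/14b
2) 178.571ms=3/14b +178.571ms=3/14b
3) 357.143ms=3/7b +178.571ms=3/14b
4) 535.714ms=9/14b +178.571ms=3/14b
5) 714.286ms=6/7b +178.571ms=3/14b
6) 892.857ms=15/14b +178.571ms=3/14b
7) 1071.429ms=9/7b +1428.571ms=12/7b
8) 2500.0ms=3b +1250.0ms=3/2b
9) 3750.0ms=9/2b +312.5ms=3/8b
10) 4062.5ms=39/8b +312.5ms=3/8b
11) 4375.0ms=21/4b +625.0ms=3/4b
12) 5000.0ms=6b +1250.0ms=3/2b
13) 6250.0ms=15/2b +1500.0ms=9/5b
14) 7750.0ms=93/10b +250.0ms=3/10b
15) 8000.0ms=48/5b +250.0ms=3/10b
16) 8250.0ms=99/10b +250.0ms=3/10b
17) 8500.0ms=51/5b +250.0ms=3/10b
18) 8750.0ms=21/2b +625.0ms=3/4b
19) 9375.0ms=45/4b +625.0ms=3/4b
Σ=12b of 12 (72bpm 3/4) — PASS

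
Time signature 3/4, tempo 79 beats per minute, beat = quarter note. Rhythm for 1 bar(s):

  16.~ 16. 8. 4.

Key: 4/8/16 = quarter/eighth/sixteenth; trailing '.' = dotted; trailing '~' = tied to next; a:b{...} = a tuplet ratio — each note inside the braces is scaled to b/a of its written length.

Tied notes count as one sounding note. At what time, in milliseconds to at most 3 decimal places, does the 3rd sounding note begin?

note 3 onset = 3/2b = 1139.241ms

1. 0.0ms @ 0 + 569.62ms (3/4)
2. 569.62ms @ 3/4 + 569.62ms (3/4)
3. 1139.241ms @ 3/2 + 1139.241ms (3/2)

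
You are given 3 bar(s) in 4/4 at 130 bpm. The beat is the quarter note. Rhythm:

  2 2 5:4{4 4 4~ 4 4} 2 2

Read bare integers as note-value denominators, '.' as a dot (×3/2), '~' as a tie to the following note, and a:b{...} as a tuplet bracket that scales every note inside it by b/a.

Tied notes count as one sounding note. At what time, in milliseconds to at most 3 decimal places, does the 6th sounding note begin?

1. 0.0ms @ 0 + 923.077ms (2)
2. 923.077ms @ 2 + 923.077ms (2)
3. 1846.154ms @ 4 + 369.231ms (4/5)
4. 2215.385ms @ 24/5 + 369.231ms (4/5)
5. 2584.615ms @ 28/5 + 738.462ms (8/5)
6. 3323.077ms @ 36/5 + 369.231ms (4/5)
7. 3692.308ms @ 8 + 923.077ms (2)
8. 4615.385ms @ 10 + 923.077ms (2)

note 6 onset = 36/5b = 3323.077ms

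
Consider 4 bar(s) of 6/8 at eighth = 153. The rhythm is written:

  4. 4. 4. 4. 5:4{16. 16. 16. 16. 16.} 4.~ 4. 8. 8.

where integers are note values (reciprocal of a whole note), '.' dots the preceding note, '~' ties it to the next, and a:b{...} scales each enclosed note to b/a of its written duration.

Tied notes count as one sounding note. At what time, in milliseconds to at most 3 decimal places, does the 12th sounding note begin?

1. 0.0ms @ 0 + 1176.471ms (3)
2. 1176.471ms @ 3 + 1176.471ms (3)
3. 2352.941ms @ 6 + 1176.471ms (3)
4. 3529.412ms @ 9 + 1176.471ms (3)
5. 4705.882ms @ 12 + 235.294ms (3/5)
6. 4941.176ms @ 63/5 + 235.294ms (3/5)
7. 5176.471ms @ 66/5 + 235.294ms (3/5)
8. 5411.765ms @ 69/5 + 235.294ms (3/5)
9. 5647.059ms @ 72/5 + 235.294ms (3/5)
10. 5882.353ms @ 15 + 2352.941ms (6)
11. 8235.294ms @ 21 + 588.235ms (3/2)
12. 8823.529ms @ 45/2 + 588.235ms (3/2)

note 12 onset = 45/2b = 8823.529ms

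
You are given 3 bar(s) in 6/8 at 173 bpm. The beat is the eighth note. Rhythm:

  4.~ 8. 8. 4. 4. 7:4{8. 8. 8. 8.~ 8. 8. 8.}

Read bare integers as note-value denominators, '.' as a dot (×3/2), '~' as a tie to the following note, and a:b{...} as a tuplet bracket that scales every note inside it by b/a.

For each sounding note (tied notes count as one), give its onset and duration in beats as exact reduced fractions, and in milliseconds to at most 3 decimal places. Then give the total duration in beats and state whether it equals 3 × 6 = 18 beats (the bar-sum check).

1) 0.0ms=0b +1560.694ms=9/2b
2) 1560.694ms=9/2b +520.231ms=3/2b
3) 2080.925ms=6b +1040.462ms=3b
4) 3121.387ms=9b +1040.462ms=3b
5) 4161.85ms=12b +297.275ms=6/7b
6) 4459.125ms=90/7b +297.275ms=6/7b
7) 4756.4ms=96/7b +297.275ms=6/7b
8) 5053.675ms=102/7b +594.55ms=12/7b
9) 5648.225ms=114/7b +297.275ms=6/7b
10) 5945.5ms=120/7b +297.275ms=6/7b
Σ=18b of 18 (173bpm 6/8) — PASS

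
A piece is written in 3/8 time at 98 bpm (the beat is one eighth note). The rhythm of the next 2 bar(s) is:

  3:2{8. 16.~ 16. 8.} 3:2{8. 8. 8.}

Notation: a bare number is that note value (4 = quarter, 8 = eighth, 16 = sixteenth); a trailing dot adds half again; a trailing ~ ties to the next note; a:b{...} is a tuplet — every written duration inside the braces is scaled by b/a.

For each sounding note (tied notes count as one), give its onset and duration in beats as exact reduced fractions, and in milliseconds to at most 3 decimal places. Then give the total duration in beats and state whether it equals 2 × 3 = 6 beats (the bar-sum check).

1) 0.0ms=0b +612.245ms=1b
2) 612.245ms=1b +612.245ms=1b
3) 1224.49ms=2b +612.245ms=1b
4) 1836.735ms=3b +612.245ms=1b
5) 2448.98ms=4b +612.245ms=1b
6) 3061.224ms=5b +612.245ms=1b
Σ=6b of 6 (98bpm 3/8) — PASS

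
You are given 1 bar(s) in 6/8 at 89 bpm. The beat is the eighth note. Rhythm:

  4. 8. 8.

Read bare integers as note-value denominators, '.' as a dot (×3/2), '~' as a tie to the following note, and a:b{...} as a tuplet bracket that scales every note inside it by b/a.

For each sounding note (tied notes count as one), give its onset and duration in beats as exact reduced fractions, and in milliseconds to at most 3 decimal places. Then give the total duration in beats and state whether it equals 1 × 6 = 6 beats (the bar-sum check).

1) 0.0ms=0b +2022.472ms=3b
2) 2022.472ms=3b +1011.236ms=3/2b
3) 3033.708ms=9/2b +1011.236ms=3/2b
Σ=6b of 6 (89bpm 6/8) — PASS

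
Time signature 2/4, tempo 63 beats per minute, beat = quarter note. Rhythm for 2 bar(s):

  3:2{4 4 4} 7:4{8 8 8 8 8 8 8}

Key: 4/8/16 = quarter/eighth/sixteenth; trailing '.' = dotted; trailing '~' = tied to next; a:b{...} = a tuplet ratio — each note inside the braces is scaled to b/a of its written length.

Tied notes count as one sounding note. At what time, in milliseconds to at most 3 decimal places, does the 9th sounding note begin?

1. 0.0ms @ 0 + 634.921ms (2/3)
2. 634.921ms @ 2/3 + 634.921ms (2/3)
3. 1269.841ms @ 4/3 + 634.921ms (2/3)
4. 1904.762ms @ 2 + 272.109ms (2/7)
5. 2176.871ms @ 16/7 + 272.109ms (2/7)
6. 2448.98ms @ 18/7 + 272.109ms (2/7)
7. 2721.088ms @ 20/7 + 272.109ms (2/7)
8. 2993.197ms @ 22/7 + 272.109ms (2/7)
9. 3265.306ms @ 24/7 + 272.109ms (2/7)
10. 3537.415ms @ 26/7 + 272.109ms (2/7)

note 9 onset = 24/7b = 3265.306ms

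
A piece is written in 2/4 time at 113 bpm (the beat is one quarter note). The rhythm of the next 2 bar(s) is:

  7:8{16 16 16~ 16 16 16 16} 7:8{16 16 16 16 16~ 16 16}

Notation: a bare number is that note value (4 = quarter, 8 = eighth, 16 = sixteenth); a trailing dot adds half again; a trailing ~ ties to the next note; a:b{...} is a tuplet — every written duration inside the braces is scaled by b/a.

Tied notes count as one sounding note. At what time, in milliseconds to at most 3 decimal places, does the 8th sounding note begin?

note 8 onset = 16/7b = 1213.654ms

1. 0.0ms @ 0 + 151.707ms (2/7)
2. 151.707ms @ 2/7 + 151.707ms (2/7)
3. 303.413ms @ 4/7 + 303.413ms (4/7)
4. 606.827ms @ 8/7 + 151.707ms (2/7)
5. 758.534ms @ 10/7 + 151.707ms (2/7)
6. 910.24ms @ 12/7 + 151.707ms (2/7)
7. 1061.947ms @ 2 + 151.707ms (2/7)
8. 1213.654ms @ 16/7 + 151.707ms (2/7)
9. 1365.36ms @ 18/7 + 151.707ms (2/7)
10. 1517.067ms @ 20/7 + 151.707ms (2/7)
11. 1668.774ms @ 22/7 + 303.413ms (4/7)
12. 1972.187ms @ 26/7 + 151.707ms (2/7)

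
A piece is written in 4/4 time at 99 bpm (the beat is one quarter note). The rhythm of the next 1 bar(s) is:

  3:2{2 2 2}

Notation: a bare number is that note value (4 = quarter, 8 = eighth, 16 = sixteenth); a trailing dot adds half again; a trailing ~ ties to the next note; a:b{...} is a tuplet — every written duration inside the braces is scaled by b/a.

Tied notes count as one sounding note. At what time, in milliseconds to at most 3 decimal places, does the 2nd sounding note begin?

1. 0.0ms @ 0 + 808.081ms (4/3)
2. 808.081ms @ 4/3 + 808.081ms (4/3)
3. 1616.162ms @ 8/3 + 808.081ms (4/3)

note 2 onset = 4/3b = 808.081ms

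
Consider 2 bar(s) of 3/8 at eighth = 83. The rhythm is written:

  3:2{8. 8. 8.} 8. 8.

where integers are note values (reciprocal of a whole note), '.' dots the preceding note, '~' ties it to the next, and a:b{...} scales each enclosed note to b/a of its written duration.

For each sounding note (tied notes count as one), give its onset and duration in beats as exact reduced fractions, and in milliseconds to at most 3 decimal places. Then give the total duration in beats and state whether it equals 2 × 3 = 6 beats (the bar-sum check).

1) 0.0ms=0b +722.892ms=1b
2) 722.892ms=1b +722.892ms=1b
3) 1445.783ms=2b +722.892ms=1b
4) 2168.675ms=3b +1084.337ms=3/2b
5) 3253.012ms=9/2b +1084.337ms=3/2b
Σ=6b of 6 (83bpm 3/8) — PASS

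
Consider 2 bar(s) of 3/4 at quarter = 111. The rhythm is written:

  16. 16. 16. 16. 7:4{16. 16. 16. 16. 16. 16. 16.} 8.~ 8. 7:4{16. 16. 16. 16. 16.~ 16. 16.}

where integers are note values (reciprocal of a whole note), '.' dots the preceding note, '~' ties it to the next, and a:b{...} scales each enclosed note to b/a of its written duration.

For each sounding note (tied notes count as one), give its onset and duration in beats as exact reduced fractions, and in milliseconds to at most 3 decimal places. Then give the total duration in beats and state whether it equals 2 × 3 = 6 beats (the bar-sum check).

1) 0.0ms=0b +202.703ms=3/8b
2) 202.703ms=3/8b +202.703ms=3/8b
3) 405.405ms=3/4b +202.703ms=3/8b
4) 608.108ms=9/8b +202.703ms=3/8b
5) 810.811ms=3/2b +115.83ms=3/14b
6) 926.641ms=12/7b +115.83ms=3/14b
7) 1042.471ms=27/14b +115.83ms=3/14b
8) 1158.301ms=15/7b +115.83ms=3/14b
9) 1274.131ms=33/14b +115.83ms=3/14b
10) 1389.961ms=18/7b +115.83ms=3/14b
11) 1505.792ms=39/14b +115.83ms=3/14b
12) 1621.622ms=3b +810.811ms=3/2b
13) 2432.432ms=9/2b +115.83ms=3/14b
14) 2548.263ms=33/7b +115.83ms=3/14b
15) 2664.093ms=69/14b +115.83ms=3/14b
16) 2779.923ms=36/7b +115.83ms=3/14b
17) 2895.753ms=75/14b +231.66ms=3/7b
18) 3127.413ms=81/14b +115.83ms=3/14b
Σ=6b of 6 (111bpm 3/4) — PASS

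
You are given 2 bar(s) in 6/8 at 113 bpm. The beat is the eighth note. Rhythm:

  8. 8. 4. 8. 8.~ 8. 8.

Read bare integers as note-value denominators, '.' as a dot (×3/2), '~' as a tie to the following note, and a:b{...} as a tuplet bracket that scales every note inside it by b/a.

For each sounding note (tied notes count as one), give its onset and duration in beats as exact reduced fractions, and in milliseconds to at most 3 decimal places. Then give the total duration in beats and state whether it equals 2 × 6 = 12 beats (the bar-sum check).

1) 0.0ms=0b +796.46ms=3/2b
2) 796.46ms=3/2b +796.46ms=3/2b
3) 1592.92ms=3b +1592.92ms=3b
4) 3185.841ms=6b +796.46ms=3/2b
5) 3982.301ms=15/2b +1592.92ms=3b
6) 5575.221ms=21/2b +796.46ms=3/2b
Σ=12b of 12 (113bpm 6/8) — PASS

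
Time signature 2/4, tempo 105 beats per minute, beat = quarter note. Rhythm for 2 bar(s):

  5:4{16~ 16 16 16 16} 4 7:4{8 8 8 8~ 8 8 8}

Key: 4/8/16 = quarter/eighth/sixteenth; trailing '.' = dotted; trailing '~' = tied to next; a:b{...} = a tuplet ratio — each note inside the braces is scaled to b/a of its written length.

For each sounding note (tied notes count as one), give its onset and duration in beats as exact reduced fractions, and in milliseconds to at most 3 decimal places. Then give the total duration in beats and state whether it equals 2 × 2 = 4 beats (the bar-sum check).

1) 0.0ms=0b +228.571ms=2/5b
2) 228.571ms=2/5b +114.286ms=1/5b
3) 342.857ms=3/5b +114.286ms=1/5b
4) 457.143ms=4/5b +114.286ms=1/5b
5) 571.429ms=1b +571.429ms=1b
6) 1142.857ms=2b +163.265ms=2/7b
7) 1306.122ms=16/7b +163.265ms=2/7b
8) 1469.388ms=18/7b +163.265ms=2/7b
9) 1632.653ms=20/7b +326.531ms=4/7b
10) 1959.184ms=24/7b +163.265ms=2/7b
11) 2122.449ms=26/7b +163.265ms=2/7b
Σ=4b of 4 (105bpm 2/4) — PASS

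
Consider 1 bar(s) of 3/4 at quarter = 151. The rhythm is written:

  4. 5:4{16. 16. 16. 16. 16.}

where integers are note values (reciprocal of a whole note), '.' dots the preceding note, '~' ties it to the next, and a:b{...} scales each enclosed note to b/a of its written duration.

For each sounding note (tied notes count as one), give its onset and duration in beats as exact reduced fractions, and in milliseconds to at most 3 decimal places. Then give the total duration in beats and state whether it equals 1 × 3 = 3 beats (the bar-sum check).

1) 0.0ms=0b +596.026ms=3/2b
2) 596.026ms=3/2b +119.205ms=3/10b
3) 715.232ms=9/5b +119.205ms=3/10b
4) 834.437ms=21/10b +119.205ms=3/10b
5) 953.642ms=12/5b +119.205ms=3/10b
6) 1072.848ms=27/10b +119.205ms=3/10b
Σ=3b of 3 (151bpm 3/4) — PASS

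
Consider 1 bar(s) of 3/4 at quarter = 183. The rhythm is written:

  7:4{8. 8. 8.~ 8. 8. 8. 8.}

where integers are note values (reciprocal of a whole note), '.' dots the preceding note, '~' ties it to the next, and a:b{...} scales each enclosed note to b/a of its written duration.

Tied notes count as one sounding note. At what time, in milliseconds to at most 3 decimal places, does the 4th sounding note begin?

1. 0.0ms @ 0 + 140.515ms (3/7)
2. 140.515ms @ 3/7 + 140.515ms (3/7)
3. 281.03ms @ 6/7 + 281.03ms (6/7)
4. 562.061ms @ 12/7 + 140.515ms (3/7)
5. 702.576ms @ 15/7 + 140.515ms (3/7)
6. 843.091ms @ 18/7 + 140.515ms (3/7)

note 4 onset = 12/7b = 562.061ms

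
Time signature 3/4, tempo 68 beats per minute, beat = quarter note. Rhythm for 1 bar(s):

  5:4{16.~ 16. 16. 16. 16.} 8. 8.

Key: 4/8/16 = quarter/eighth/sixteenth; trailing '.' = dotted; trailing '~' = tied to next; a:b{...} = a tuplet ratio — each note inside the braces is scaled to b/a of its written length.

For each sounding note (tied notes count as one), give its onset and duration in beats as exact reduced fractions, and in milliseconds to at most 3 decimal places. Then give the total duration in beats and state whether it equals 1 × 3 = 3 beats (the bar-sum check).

1) 0.0ms=0b +529.412ms=3/5b
2) 529.412ms=3/5b +264.706ms=3/10b
3) 794.118ms=9/10b +264.706ms=3/10b
4) 1058.824ms=6/5b +264.706ms=3/10b
5) 1323.529ms=3/2b +661.765ms=3/4b
6) 1985.294ms=9/4b +661.765ms=3/4b
Σ=3b of 3 (68bpm 3/4) — PASS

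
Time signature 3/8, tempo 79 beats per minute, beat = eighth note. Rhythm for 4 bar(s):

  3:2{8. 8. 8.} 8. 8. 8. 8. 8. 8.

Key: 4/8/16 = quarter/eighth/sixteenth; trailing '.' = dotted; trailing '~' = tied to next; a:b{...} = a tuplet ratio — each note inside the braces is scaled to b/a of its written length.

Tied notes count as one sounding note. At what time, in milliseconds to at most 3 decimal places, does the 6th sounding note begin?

note 6 onset = 6b = 4556.962ms

1. 0.0ms @ 0 + 759.494ms (1)
2. 759.494ms @ 1 + 759.494ms (1)
3. 1518.987ms @ 2 + 759.494ms (1)
4. 2278.481ms @ 3 + 1139.241ms (3/2)
5. 3417.722ms @ 9/2 + 1139.241ms (3/2)
6. 4556.962ms @ 6 + 1139.241ms (3/2)
7. 5696.203ms @ 15/2 + 1139.241ms (3/2)
8. 6835.443ms @ 9 + 1139.241ms (3/2)
9. 7974.684ms @ 21/2 + 1139.241ms (3/2)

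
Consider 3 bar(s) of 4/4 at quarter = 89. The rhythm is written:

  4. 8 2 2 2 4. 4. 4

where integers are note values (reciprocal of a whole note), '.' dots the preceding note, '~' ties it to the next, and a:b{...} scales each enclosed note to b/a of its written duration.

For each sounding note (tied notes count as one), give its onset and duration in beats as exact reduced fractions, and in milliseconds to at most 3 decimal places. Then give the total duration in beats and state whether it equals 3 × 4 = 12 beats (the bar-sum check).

1) 0.0ms=0b +1011.236ms=3/2b
2) 1011.236ms=3/2b +337.079ms=1/2b
3) 1348.315ms=2b +1348.315ms=2b
4) 2696.629ms=4b +1348.315ms=2b
5) 4044.944ms=6b +1348.315ms=2b
6) 5393.258ms=8b +1011.236ms=3/2b
7) 6404.494ms=19/2b +1011.236ms=3/2b
8) 7415.73ms=11b +674.157ms=1b
Σ=12b of 12 (89bpm 4/4) — PASS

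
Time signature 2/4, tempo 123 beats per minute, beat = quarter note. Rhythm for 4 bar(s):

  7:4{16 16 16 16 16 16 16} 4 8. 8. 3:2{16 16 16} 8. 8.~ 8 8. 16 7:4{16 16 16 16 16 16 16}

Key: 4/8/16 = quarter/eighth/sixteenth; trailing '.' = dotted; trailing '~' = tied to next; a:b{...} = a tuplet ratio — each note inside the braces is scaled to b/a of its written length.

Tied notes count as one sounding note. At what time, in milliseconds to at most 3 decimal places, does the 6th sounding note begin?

note 6 onset = 5/7b = 348.432ms

1. 0.0ms @ 0 + 69.686ms (1/7)
2. 69.686ms @ 1/7 + 69.686ms (1/7)
3. 139.373ms @ 2/7 + 69.686ms (1/7)
4. 209.059ms @ 3/7 + 69.686ms (1/7)
5. 278.746ms @ 4/7 + 69.686ms (1/7)
6. 348.432ms @ 5/7 + 69.686ms (1/7)
7. 418.118ms @ 6/7 + 69.686ms (1/7)
8. 487.805ms @ 1 + 487.805ms (1)
9. 975.61ms @ 2 + 365.854ms (3/4)
10. 1341.463ms @ 11/4 + 365.854ms (3/4)
11. 1707.317ms @ 7/2 + 81.301ms (1/6)
12. 1788.618ms @ 11/3 + 81.301ms (1/6)
13. 1869.919ms @ 23/6 + 81.301ms (1/6)
14. 1951.22ms @ 4 + 365.854ms (3/4)
15. 2317.073ms @ 19/4 + 609.756ms (5/4)
16. 2926.829ms @ 6 + 365.854ms (3/4)
17. 3292.683ms @ 27/4 + 121.951ms (1/4)
18. 3414.634ms @ 7 + 69.686ms (1/7)
19. 3484.321ms @ 50/7 + 69.686ms (1/7)
20. 3554.007ms @ 51/7 + 69.686ms (1/7)
21. 3623.693ms @ 52/7 + 69.686ms (1/7)
22. 3693.38ms @ 53/7 + 69.686ms (1/7)
23. 3763.066ms @ 54/7 + 69.686ms (1/7)
24. 3832.753ms @ 55/7 + 69.686ms (1/7)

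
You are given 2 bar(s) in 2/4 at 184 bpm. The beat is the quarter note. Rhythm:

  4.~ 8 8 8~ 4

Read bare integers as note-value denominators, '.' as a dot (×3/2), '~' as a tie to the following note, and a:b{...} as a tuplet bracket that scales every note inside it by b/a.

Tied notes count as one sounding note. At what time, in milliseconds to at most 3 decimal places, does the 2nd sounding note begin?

note 2 onset = 2b = 652.174ms

1. 0.0ms @ 0 + 652.174ms (2)
2. 652.174ms @ 2 + 163.043ms (1/2)
3. 815.217ms @ 5/2 + 489.13ms (3/2)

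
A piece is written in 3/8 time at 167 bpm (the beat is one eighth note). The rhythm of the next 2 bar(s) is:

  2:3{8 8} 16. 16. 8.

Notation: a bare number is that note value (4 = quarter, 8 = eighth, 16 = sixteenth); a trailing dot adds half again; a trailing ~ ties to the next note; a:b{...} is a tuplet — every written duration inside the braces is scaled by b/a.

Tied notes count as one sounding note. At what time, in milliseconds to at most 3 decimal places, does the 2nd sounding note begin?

1. 0.0ms @ 0 + 538.922ms (3/2)
2. 538.922ms @ 3/2 + 538.922ms (3/2)
3. 1077.844ms @ 3 + 269.461ms (3/4)
4. 1347.305ms @ 15/4 + 269.461ms (3/4)
5. 1616.766ms @ 9/2 + 538.922ms (3/2)

note 2 onset = 3/2b = 538.922ms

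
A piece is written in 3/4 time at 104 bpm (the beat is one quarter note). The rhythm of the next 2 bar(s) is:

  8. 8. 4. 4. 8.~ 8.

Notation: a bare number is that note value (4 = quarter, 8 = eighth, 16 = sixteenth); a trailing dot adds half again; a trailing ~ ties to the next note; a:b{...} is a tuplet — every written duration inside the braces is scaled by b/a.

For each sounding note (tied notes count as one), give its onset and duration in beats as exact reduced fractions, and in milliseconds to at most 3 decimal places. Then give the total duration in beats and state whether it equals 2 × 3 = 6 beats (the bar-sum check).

1) 0.0ms=0b +432.692ms=3/4b
2) 432.692ms=3/4b +432.692ms=3/4b
3) 865.385ms=3/2b +865.385ms=3/2b
4) 1730.769ms=3b +865.385ms=3/2b
5) 2596.154ms=9/2b +865.385ms=3/2b
Σ=6b of 6 (104bpm 3/4) — PASS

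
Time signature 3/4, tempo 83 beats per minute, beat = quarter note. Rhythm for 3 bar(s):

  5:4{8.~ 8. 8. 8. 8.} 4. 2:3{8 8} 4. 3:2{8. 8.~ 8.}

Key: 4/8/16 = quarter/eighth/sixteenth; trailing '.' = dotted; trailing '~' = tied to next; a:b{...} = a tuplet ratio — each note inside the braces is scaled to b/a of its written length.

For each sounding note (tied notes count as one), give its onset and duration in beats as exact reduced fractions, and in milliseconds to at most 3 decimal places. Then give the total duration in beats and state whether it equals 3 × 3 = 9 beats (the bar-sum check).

1) 0.0ms=0b +867.47ms=6/5b
2) 867.47ms=6/5b +433.735ms=3/5b
3) 1301.205ms=9/5b +433.735ms=3/5b
4) 1734.94ms=12/5b +433.735ms=3/5b
5) 2168.675ms=3b +1084.337ms=3/2b
6) 3253.012ms=9/2b +542.169ms=3/4b
7) 3795.181ms=21/4b +542.169ms=3/4b
8) 4337.349ms=6b +1084.337ms=3/2b
9) 5421.687ms=15/2b +361.446ms=1/2b
10) 5783.133ms=8b +722.892ms=1b
Σ=9b of 9 (83bpm 3/4) — PASS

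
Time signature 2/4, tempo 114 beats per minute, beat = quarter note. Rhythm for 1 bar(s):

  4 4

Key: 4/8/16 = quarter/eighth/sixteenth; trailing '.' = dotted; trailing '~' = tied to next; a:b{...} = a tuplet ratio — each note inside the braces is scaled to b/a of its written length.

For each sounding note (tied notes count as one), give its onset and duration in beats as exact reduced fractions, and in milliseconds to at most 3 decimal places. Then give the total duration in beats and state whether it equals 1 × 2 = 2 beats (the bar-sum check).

1) 0.0ms=0b +526.316ms=1b
2) 526.316ms=1b +526.316ms=1b
Σ=2b of 2 (114bpm 2/4) — PASS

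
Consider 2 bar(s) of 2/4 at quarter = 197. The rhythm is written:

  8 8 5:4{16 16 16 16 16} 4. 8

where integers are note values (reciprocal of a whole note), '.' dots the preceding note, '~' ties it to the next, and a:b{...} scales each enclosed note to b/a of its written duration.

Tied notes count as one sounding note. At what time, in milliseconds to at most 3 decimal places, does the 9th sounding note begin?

note 9 onset = 7/2b = 1065.99ms

1. 0.0ms @ 0 + 152.284ms (1/2)
2. 152.284ms @ 1/2 + 152.284ms (1/2)
3. 304.569ms @ 1 + 60.914ms (1/5)
4. 365.482ms @ 6/5 + 60.914ms (1/5)
5. 426.396ms @ 7/5 + 60.914ms (1/5)
6. 487.31ms @ 8/5 + 60.914ms (1/5)
7. 548.223ms @ 9/5 + 60.914ms (1/5)
8. 609.137ms @ 2 + 456.853ms (3/2)
9. 1065.99ms @ 7/2 + 152.284ms (1/2)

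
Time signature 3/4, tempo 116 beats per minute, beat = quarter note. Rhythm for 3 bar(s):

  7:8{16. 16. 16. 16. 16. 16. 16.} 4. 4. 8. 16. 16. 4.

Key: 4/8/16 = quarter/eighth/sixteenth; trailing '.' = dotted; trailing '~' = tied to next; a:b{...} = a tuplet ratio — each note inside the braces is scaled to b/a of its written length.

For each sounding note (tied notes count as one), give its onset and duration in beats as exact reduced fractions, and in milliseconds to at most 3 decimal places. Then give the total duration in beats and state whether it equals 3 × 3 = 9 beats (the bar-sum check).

1) 0.0ms=0b +221.675ms=3/7b
2) 221.675ms=3/7b +221.675ms=3/7b
3) 443.35ms=6/7b +221.675ms=3/7b
4) 665.025ms=9/7b +221.675ms=3/7b
5) 886.7ms=12/7b +221.675ms=3/7b
6) 1108.374ms=15/7b +221.675ms=3/7b
7) 1330.049ms=18/7b +221.675ms=3/7b
8) 1551.724ms=3b +775.862ms=3/2b
9) 2327.586ms=9/2b +775.862ms=3/2b
10) 3103.448ms=6b +387.931ms=3/4b
11) 3491.379ms=27/4b +193.966ms=3/8b
12) 3685.345ms=57/8b +193.966ms=3/8b
13) 3879.31ms=15/2b +775.862ms=3/2b
Σ=9b of 9 (116bpm 3/4) — PASS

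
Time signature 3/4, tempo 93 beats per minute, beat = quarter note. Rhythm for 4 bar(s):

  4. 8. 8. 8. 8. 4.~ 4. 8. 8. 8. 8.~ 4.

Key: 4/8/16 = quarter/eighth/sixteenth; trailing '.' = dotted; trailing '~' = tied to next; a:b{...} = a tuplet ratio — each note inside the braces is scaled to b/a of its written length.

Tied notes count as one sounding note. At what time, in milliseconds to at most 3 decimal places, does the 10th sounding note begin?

1. 0.0ms @ 0 + 967.742ms (3/2)
2. 967.742ms @ 3/2 + 483.871ms (3/4)
3. 1451.613ms @ 9/4 + 483.871ms (3/4)
4. 1935.484ms @ 3 + 483.871ms (3/4)
5. 2419.355ms @ 15/4 + 483.871ms (3/4)
6. 2903.226ms @ 9/2 + 1935.484ms (3)
7. 4838.71ms @ 15/2 + 483.871ms (3/4)
8. 5322.581ms @ 33/4 + 483.871ms (3/4)
9. 5806.452ms @ 9 + 483.871ms (3/4)
10. 6290.323ms @ 39/4 + 1451.613ms (9/4)

note 10 onset = 39/4b = 6290.323ms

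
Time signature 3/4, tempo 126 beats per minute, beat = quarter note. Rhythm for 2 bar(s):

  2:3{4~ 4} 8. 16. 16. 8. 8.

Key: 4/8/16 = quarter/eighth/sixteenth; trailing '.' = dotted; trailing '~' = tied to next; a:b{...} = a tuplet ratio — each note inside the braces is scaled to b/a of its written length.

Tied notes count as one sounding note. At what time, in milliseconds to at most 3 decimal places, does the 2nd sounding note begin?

1. 0.0ms @ 0 + 1428.571ms (3)
2. 1428.571ms @ 3 + 357.143ms (3/4)
3. 1785.714ms @ 15/4 + 178.571ms (3/8)
4. 1964.286ms @ 33/8 + 178.571ms (3/8)
5. 2142.857ms @ 9/2 + 357.143ms (3/4)
6. 2500.0ms @ 21/4 + 357.143ms (3/4)

note 2 onset = 3b = 1428.571ms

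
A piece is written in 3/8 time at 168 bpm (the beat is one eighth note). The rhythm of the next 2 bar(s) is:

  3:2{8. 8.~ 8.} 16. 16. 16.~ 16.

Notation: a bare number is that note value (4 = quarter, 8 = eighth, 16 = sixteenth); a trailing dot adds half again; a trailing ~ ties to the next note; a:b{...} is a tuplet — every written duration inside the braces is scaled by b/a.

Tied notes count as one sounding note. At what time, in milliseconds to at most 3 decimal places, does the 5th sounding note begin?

note 5 onset = 9/2b = 1607.143ms

1. 0.0ms @ 0 + 357.143ms (1)
2. 357.143ms @ 1 + 714.286ms (2)
3. 1071.429ms @ 3 + 267.857ms (3/4)
4. 1339.286ms @ 15/4 + 267.857ms (3/4)
5. 1607.143ms @ 9/2 + 535.714ms (3/2)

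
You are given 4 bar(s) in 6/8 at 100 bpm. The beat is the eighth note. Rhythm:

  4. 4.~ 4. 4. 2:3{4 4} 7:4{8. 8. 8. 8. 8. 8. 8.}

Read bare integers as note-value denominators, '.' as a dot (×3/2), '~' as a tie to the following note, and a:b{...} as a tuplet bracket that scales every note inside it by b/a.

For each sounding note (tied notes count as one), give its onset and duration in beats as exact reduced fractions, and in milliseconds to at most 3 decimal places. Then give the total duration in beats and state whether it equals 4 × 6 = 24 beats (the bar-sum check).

1) 0.0ms=0b +1800.0ms=3b
2) 1800.0ms=3b +3600.0ms=6b
3) 5400.0ms=9b +1800.0ms=3b
4) 7200.0ms=12b +1800.0ms=3b
5) 9000.0ms=15b +1800.0ms=3b
6) 10800.0ms=18b +514.286ms=6/7b
7) 11314.286ms=132/7b +514.286ms=6/7b
8) 11828.571ms=138/7b +514.286ms=6/7b
9) 12342.857ms=144/7b +514.286ms=6/7b
10) 12857.143ms=150/7b +514.286ms=6/7b
11) 13371.429ms=156/7b +514.286ms=6/7b
12) 13885.714ms=162/7b +514.286ms=6/7b
Σ=24b of 24 (100bpm 6/8) — PASS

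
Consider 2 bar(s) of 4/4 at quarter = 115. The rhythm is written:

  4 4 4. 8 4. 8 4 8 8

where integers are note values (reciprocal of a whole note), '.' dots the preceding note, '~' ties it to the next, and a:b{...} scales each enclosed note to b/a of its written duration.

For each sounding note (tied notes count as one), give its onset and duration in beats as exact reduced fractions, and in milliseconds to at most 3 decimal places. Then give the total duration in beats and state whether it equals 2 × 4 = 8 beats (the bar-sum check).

1) 0.0ms=0b +521.739ms=1b
2) 521.739ms=1b +521.739ms=1b
3) 1043.478ms=2b +782.609ms=3/2b
4) 1826.087ms=7/2b +260.87ms=1/2b
5) 2086.957ms=4b +782.609ms=3/2b
6) 2869.565ms=11/2b +260.87ms=1/2b
7) 3130.435ms=6b +521.739ms=1b
8) 3652.174ms=7b +260.87ms=1/2b
9) 3913.043ms=15/2b +260.87ms=1/2b
Σ=8b of 8 (115bpm 4/4) — PASS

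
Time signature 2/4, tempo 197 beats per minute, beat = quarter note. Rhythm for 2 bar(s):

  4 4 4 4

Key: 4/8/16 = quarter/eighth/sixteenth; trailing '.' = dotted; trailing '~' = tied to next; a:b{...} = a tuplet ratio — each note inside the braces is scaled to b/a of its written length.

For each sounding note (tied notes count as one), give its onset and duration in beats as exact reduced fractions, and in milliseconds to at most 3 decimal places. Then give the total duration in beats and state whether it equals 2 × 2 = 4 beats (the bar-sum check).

1) 0.0ms=0b +304.569ms=1b
2) 304.569ms=1b +304.569ms=1b
3) 609.137ms=2b +304.569ms=1b
4) 913.706ms=3b +304.569ms=1b
Σ=4b of 4 (197bpm 2/4) — PASS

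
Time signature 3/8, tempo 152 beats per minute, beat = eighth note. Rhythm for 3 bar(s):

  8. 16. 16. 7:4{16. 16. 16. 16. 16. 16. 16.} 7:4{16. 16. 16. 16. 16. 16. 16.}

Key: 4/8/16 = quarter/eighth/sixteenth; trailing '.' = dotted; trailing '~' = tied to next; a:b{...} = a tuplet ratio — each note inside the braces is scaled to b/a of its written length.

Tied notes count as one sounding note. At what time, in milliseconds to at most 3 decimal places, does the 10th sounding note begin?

note 10 onset = 39/7b = 2199.248ms

1. 0.0ms @ 0 + 592.105ms (3/2)
2. 592.105ms @ 3/2 + 296.053ms (3/4)
3. 888.158ms @ 9/4 + 296.053ms (3/4)
4. 1184.211ms @ 3 + 169.173ms (3/7)
5. 1353.383ms @ 24/7 + 169.173ms (3/7)
6. 1522.556ms @ 27/7 + 169.173ms (3/7)
7. 1691.729ms @ 30/7 + 169.173ms (3/7)
8. 1860.902ms @ 33/7 + 169.173ms (3/7)
9. 2030.075ms @ 36/7 + 169.173ms (3/7)
10. 2199.248ms @ 39/7 + 169.173ms (3/7)
11. 2368.421ms @ 6 + 169.173ms (3/7)
12. 2537.594ms @ 45/7 + 169.173ms (3/7)
13. 2706.767ms @ 48/7 + 169.173ms (3/7)
14. 2875.94ms @ 51/7 + 169.173ms (3/7)
15. 3045.113ms @ 54/7 + 169.173ms (3/7)
16. 3214.286ms @ 57/7 + 169.173ms (3/7)
17. 3383.459ms @ 60/7 + 169.173ms (3/7)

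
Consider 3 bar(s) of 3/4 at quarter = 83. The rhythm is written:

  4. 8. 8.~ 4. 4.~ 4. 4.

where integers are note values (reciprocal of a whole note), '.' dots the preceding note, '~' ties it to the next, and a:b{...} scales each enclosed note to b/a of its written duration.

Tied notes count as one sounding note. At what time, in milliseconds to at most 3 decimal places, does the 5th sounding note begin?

1. 0.0ms @ 0 + 1084.337ms (3/2)
2. 1084.337ms @ 3/2 + 542.169ms (3/4)
3. 1626.506ms @ 9/4 + 1626.506ms (9/4)
4. 3253.012ms @ 9/2 + 2168.675ms (3)
5. 5421.687ms @ 15/2 + 1084.337ms (3/2)

note 5 onset = 15/2b = 5421.687ms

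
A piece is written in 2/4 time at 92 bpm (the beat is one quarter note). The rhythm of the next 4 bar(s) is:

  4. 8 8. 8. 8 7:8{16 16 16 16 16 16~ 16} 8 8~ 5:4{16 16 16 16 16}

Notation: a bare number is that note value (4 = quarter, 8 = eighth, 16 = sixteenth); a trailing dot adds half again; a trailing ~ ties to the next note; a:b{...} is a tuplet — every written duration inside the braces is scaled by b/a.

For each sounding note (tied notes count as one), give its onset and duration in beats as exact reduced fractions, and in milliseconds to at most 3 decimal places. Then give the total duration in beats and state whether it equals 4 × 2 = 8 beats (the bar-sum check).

1) 0.0ms=0b +978.261ms=3/2b
2) 978.261ms=3/2b +326.087ms=1/2b
3) 1304.348ms=2b +489.13ms=3/4b
4) 1793.478ms=11/4b +489.13ms=3/4b
5) 2282.609ms=7/2b +326.087ms=1/2b
6) 2608.696ms=4b +186.335ms=2/7b
7) 2795.031ms=30/7b +186.335ms=2/7b
8) 2981.366ms=32/7b +186.335ms=2/7b
9) 3167.702ms=34/7b +186.335ms=2/7b
10) 3354.037ms=36/7b +186.335ms=2/7b
11) 3540.373ms=38/7b +372.671ms=4/7b
12) 3913.043ms=6b +326.087ms=1/2b
13) 4239.13ms=13/2b +456.522ms=7/10b
14) 4695.652ms=36/5b +130.435ms=1/5b
15) 4826.087ms=37/5b +130.435ms=1/5b
16) 4956.522ms=38/5b +130.435ms=1/5b
17) 5086.957ms=39/5b +130.435ms=1/5b
Σ=8b of 8 (92bpm 2/4) — PASS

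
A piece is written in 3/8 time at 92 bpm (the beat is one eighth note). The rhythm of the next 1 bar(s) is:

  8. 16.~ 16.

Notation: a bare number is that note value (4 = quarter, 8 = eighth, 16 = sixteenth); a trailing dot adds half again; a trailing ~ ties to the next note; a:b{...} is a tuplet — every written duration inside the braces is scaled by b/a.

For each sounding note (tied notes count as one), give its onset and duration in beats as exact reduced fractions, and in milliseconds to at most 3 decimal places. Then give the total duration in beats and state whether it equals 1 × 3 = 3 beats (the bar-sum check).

1) 0.0ms=0b +978.261ms=3/2b
2) 978.261ms=3/2b +978.261ms=3/2b
Σ=3b of 3 (92bpm 3/8) — PASS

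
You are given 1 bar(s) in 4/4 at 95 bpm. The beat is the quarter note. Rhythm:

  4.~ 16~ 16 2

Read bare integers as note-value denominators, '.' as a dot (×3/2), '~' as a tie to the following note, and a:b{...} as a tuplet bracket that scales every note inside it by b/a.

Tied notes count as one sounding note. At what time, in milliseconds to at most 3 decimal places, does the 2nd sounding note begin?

note 2 onset = 2b = 1263.158ms

1. 0.0ms @ 0 + 1263.158ms (2)
2. 1263.158ms @ 2 + 1263.158ms (2)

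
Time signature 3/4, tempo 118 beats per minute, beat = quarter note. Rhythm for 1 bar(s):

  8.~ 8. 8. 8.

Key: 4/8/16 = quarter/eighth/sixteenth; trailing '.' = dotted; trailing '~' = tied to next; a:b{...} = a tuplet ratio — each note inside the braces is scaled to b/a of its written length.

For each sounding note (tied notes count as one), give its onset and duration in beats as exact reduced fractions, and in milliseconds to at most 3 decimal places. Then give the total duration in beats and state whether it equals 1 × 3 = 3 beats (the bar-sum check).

1) 0.0ms=0b +762.712ms=3/2b
2) 762.712ms=3/2b +381.356ms=3/4b
3) 1144.068ms=9/4b +381.356ms=3/4b
Σ=3b of 3 (118bpm 3/4) — PASS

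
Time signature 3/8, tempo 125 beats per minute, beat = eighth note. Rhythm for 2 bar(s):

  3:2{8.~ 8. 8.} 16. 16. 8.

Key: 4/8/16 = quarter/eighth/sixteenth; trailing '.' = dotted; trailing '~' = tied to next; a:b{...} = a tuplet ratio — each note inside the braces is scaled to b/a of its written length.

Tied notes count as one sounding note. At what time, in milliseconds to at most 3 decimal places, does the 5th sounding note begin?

note 5 onset = 9/2b = 2160.0ms

1. 0.0ms @ 0 + 960.0ms (2)
2. 960.0ms @ 2 + 480.0ms (1)
3. 1440.0ms @ 3 + 360.0ms (3/4)
4. 1800.0ms @ 15/4 + 360.0ms (3/4)
5. 2160.0ms @ 9/2 + 720.0ms (3/2)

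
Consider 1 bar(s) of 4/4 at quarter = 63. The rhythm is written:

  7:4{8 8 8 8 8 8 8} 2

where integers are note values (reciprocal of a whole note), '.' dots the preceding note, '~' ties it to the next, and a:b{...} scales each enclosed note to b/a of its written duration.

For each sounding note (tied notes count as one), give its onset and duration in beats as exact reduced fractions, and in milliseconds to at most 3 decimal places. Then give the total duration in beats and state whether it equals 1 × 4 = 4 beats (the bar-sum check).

1) 0.0ms=0b +272.109ms=2/7b
2) 272.109ms=2/7b +272.109ms=2/7b
3) 544.218ms=4/7b +272.109ms=2/7b
4) 816.327ms=6/7b +272.109ms=2/7b
5) 1088.435ms=8/7b +272.109ms=2/7b
6) 1360.544ms=10/7b +272.109ms=2/7b
7) 1632.653ms=12/7b +272.109ms=2/7b
8) 1904.762ms=2b +1904.762ms=2b
Σ=4b of 4 (63bpm 4/4) — PASS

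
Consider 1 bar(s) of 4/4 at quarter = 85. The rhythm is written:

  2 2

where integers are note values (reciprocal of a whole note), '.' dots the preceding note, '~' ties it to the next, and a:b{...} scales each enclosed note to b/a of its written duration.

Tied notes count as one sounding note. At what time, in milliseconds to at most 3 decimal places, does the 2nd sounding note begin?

note 2 onset = 2b = 1411.765ms

1. 0.0ms @ 0 + 1411.765ms (2)
2. 1411.765ms @ 2 + 1411.765ms (2)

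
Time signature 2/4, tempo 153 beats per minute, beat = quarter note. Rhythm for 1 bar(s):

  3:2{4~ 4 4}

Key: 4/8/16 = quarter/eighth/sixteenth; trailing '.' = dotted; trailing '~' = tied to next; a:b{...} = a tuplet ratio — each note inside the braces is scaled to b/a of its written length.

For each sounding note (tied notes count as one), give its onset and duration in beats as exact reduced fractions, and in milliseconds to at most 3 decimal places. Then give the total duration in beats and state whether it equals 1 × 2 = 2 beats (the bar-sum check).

1) 0.0ms=0b +522.876ms=4/3b
2) 522.876ms=4/3b +261.438ms=2/3b
Σ=2b of 2 (153bpm 2/4) — PASS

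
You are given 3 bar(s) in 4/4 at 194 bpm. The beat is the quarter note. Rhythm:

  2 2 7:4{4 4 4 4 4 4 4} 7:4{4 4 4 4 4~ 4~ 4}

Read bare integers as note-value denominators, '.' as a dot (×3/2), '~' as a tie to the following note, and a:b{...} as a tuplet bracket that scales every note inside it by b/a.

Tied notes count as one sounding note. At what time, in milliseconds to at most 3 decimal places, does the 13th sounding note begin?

1. 0.0ms @ 0 + 618.557ms (2)
2. 618.557ms @ 2 + 618.557ms (2)
3. 1237.113ms @ 4 + 176.73ms (4/7)
4. 1413.844ms @ 32/7 + 176.73ms (4/7)
5. 1590.574ms @ 36/7 + 176.73ms (4/7)
6. 1767.305ms @ 40/7 + 176.73ms (4/7)
7. 1944.035ms @ 44/7 + 176.73ms (4/7)
8. 2120.766ms @ 48/7 + 176.73ms (4/7)
9. 2297.496ms @ 52/7 + 176.73ms (4/7)
10. 2474.227ms @ 8 + 176.73ms (4/7)
11. 2650.957ms @ 60/7 + 176.73ms (4/7)
12. 2827.688ms @ 64/7 + 176.73ms (4/7)
13. 3004.418ms @ 68/7 + 176.73ms (4/7)
14. 3181.149ms @ 72/7 + 530.191ms (12/7)

note 13 onset = 68/7b = 3004.418ms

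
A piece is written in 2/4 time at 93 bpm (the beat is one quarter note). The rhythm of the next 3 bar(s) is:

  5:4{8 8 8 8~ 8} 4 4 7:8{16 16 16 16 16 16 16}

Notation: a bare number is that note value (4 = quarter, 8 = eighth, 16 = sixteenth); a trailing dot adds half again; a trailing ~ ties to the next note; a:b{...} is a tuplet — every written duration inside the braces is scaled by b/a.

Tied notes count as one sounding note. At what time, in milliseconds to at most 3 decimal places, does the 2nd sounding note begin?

1. 0.0ms @ 0 + 258.065ms (2/5)
2. 258.065ms @ 2/5 + 258.065ms (2/5)
3. 516.129ms @ 4/5 + 258.065ms (2/5)
4. 774.194ms @ 6/5 + 516.129ms (4/5)
5. 1290.323ms @ 2 + 645.161ms (1)
6. 1935.484ms @ 3 + 645.161ms (1)
7. 2580.645ms @ 4 + 184.332ms (2/7)
8. 2764.977ms @ 30/7 + 184.332ms (2/7)
9. 2949.309ms @ 32/7 + 184.332ms (2/7)
10. 3133.641ms @ 34/7 + 184.332ms (2/7)
11. 3317.972ms @ 36/7 + 184.332ms (2/7)
12. 3502.304ms @ 38/7 + 184.332ms (2/7)
13. 3686.636ms @ 40/7 + 184.332ms (2/7)

note 2 onset = 2/5b = 258.065ms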